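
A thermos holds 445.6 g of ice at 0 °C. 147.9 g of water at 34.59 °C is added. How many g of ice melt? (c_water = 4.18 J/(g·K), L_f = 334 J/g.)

Heat available from the water dropping to 0 °C: 147.9×4.18×34.59 = 21384 J.
Melting all 445.6 g of ice would need 445.6×334 = 148830 J.
That's not enough to melt it all — equilibrium is at 0 °C with ice remaining.
m_melted×334 = 21384  ⇒  m_melted ≈ 64.02 g.

m_melted ≈ 64 g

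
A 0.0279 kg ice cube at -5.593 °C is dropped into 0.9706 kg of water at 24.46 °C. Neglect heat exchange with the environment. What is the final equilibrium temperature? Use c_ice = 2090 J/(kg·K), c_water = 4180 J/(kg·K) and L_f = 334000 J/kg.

T_f ≈ 21.5 °C

Energy balance with sensible and latent terms:
ice -5.593→0 °C: 0.0279·2090·5.593 = 326.13
  fusion: m_ice L_f = 0.0279·334000 = 9318.6
  meltwater 0→T: 0.0279·4180·T = 116.62 T
  water: 4057.1(T − 24.46)
4173.7 T = 99237 − 9644.7 = 89592
T ≈ 21.47 °C. Since T > 0 °C, the all-ice-melts assumption holds.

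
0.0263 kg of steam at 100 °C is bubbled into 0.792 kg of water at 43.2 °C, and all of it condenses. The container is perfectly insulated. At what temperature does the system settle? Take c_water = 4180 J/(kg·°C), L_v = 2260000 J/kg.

Conservation of energy gives ΣQ = 0:
condense steam: −0.0263×2260000 = −59438; condensate cools 100→T: 0.0263×4180×(T − 100) = 109.93(T − 100); water warms: 0.792×4180×(T − 43.2) = 3310.6(T − 43.2)
3420.5 T = 59438 + 10993 + 143016 = 213448
T ≈ 62.40 °C (< 100 °C, so full condensation is consistent).

T_f ≈ 62.4 °C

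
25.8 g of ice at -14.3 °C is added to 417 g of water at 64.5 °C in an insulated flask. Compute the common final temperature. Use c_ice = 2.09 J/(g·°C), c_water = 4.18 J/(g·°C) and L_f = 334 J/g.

T_f ≈ 55.7 °C

Net heat exchanged in the isolated system is zero:
warm ice to 0 °C: 25.8·2.09·(0 − (-14.3)) = 771.08
  melt ice: 25.8·334 = 8617.2
  meltwater 0→T: 25.8·4.18·T = 107.84 T
  water: 1743.1(T − 64.5)
1850.9 T = 112427 − 9388.3 = 103039
T ≈ 55.67 °C (positive, so assuming full melt was valid).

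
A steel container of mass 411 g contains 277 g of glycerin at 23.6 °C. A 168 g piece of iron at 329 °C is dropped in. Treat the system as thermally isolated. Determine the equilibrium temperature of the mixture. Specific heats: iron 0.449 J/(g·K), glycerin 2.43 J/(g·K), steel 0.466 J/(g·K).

T_f ≈ 48.1 °C

Setting the total heat transfer to zero:
168*0.449*(T − 329) + 277*2.43*(T − 23.6) + 411*0.466*(T − 23.6) = 0
940.07 T = 45223
T = 45223 / 940.07 = 48.1 °C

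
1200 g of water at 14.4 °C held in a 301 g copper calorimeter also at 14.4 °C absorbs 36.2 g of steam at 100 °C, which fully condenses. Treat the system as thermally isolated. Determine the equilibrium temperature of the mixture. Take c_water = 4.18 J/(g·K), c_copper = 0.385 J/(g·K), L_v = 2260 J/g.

T_f ≈ 32.3 °C

Heat gained plus heat lost sum to zero:
steam→water at 100 °C releases m L_v = 36.2×2260 = 81812
  condensed water 100 °C→T: 151.32(T − 100)
  original water: 5016(T − 14.4)
  cup: 115.89(T − 14.4)
5283.2 T = 81812 + 15132 + 73899 = 170843
T ≈ 32.34 °C (< 100 °C, so full condensation is consistent).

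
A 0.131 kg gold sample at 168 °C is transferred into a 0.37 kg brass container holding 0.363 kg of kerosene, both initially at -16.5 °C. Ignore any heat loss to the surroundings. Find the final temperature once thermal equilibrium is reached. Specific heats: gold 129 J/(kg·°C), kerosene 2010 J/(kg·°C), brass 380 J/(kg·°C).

T_f ≈ -13.0 °C

Conservation of energy gives ΣQ = 0:
0.131×129×(T − 168) + 0.363×2010×(T − (-16.5)) + 0.37×380×(T − (-16.5)) = 0
(16.9 + 729.63 + 140.6) T = 16.9×168 + 729.63×(-16.5) + 140.6×(-16.5)
T = -11520/887.13 ≈ -12.99 °C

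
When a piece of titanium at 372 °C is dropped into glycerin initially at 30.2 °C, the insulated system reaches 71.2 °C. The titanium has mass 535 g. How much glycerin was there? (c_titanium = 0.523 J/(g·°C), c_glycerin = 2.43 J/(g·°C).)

|Q_titanium| = |Q_glycerin|:
535·0.523·(372 − 71.2) = m·2.43·(71.2 − 30.2)
99.63 m = 84165  ⇒  m ≈ 844.8 g

m ≈ 845 g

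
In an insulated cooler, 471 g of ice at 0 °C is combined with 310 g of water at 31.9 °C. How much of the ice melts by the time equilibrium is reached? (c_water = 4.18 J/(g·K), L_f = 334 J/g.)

m_melted ≈ 124 g

Heat available from the water dropping to 0 °C: 310×4.18×31.9 = 41336 J.
Melting all 471 g of ice would need 471×334 = 157314 J.
Since 41336 < 157314 J, not all the ice melts; equilibrium is at 0 °C.
m_melt = 41336 / L_f = 123.8 g.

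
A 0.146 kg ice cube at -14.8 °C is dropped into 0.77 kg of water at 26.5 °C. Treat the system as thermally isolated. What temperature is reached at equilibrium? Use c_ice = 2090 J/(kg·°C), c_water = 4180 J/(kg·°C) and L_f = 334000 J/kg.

T_f ≈ 8.4 °C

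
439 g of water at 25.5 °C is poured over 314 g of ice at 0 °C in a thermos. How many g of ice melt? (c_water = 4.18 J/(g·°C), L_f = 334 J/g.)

m_melted ≈ 140 g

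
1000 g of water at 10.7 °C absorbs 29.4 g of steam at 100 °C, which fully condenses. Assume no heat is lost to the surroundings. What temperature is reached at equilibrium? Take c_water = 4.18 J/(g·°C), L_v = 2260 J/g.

T_f ≈ 28.7 °C

Energy conservation, ΣQ = 0:
condense steam: −29.4×2260 = −66444
  condensate cools 100→T: 29.4×4.18×(T − 100) = 122.89(T − 100)
  water warms: 1000×4.18×(T − 10.7) = 4180(T − 10.7)
4302.9 T = 66444 + 12289 + 44726 = 123459
T ≈ 28.69 °C, under the boiling point, so the assumption holds.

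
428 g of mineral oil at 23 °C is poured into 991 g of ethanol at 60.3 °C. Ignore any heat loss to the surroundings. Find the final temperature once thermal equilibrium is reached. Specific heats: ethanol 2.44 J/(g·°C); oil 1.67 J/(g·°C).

T_f ≈ 51.8 °C

T_f = Σ m_i c_i T_i / Σ m_i c_i:
T_f = (2418×60.3 + 714.76×23) / (2418 + 714.76)
    = 162247 / 3132.8 ≈ 51.79 °C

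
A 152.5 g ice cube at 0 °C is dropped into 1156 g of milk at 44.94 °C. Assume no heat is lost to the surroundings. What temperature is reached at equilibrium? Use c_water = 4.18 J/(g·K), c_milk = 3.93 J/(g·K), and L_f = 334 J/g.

Setting the total heat transfer to zero:
melt ice: 152.5×334 = 50935
  meltwater 0→T: 152.5×4.18×T = 637.45 T
  milk cools: 1156×3.93×(T − 44.94) = 4543.1(T − 44.94)
5180.5 T = 204166 − 50935 = 153231
T ≈ 29.58 °C — above 0 °C, consistent with complete melting.

T_f ≈ 29.6 °C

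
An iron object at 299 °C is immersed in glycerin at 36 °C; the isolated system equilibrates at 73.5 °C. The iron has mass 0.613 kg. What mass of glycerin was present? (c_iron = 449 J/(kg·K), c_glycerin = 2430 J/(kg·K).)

Heat lost by the iron = heat gained by the glycerin:
0.613·449·(299 − 73.5) = m·2430·(73.5 − 36)
91125 m = 62066  ⇒  m ≈ 0.6811 kg

m ≈ 0.681 kg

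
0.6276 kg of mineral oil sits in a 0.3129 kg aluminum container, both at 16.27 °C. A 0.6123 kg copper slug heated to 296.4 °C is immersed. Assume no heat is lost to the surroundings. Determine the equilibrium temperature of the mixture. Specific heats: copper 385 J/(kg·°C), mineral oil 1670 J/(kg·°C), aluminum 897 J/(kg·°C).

T_f ≈ 58.5 °C

Energy conservation, ΣQ = 0:
0.6123·385·(T − 296.4) + 0.6276·1670·(T − 16.27) + 0.3129·897·(T − 16.27) = 0
235.74(T − 296.4) + 1048.1(T − 16.27) + 280.67(T − 16.27) = 0
(235.74 + 1048.1 + 280.67) T = 235.74·296.4 + 1048.1·16.27 + 280.67·16.27
T = 91491 / 1564.5 = 58.5 °C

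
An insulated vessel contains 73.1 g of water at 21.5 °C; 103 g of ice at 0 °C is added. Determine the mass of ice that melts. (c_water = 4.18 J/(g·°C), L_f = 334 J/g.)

Heat available from the water dropping to 0 °C: 73.1·4.18·21.5 = 6569.5 J.
To melt every bit of ice: 103·334 = 34402 J.
Since 6569.5 < 34402 J, not all the ice melts; equilibrium is at 0 °C.
Mass melted = 6569.5/334 ≈ 19.67 g.

m_melted ≈ 19.7 g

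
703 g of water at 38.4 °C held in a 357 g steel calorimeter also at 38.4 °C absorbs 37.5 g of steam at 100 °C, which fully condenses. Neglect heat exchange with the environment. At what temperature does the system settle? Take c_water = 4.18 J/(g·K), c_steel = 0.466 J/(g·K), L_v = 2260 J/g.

T_f ≈ 67.3 °C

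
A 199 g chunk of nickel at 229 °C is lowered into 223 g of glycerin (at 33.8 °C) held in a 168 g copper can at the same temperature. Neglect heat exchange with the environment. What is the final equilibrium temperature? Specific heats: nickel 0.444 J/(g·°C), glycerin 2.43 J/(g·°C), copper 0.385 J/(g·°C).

T_f ≈ 58.6 °C

Setting the total heat transfer to zero:
199·0.444·(T − 229) + 223·2.43·(T − 33.8) + 168·0.385·(T − 33.8) = 0
(88.36 + 541.89 + 64.68) T = 88.36·229 + 541.89·33.8 + 64.68·33.8
T ≈ 58.62 °C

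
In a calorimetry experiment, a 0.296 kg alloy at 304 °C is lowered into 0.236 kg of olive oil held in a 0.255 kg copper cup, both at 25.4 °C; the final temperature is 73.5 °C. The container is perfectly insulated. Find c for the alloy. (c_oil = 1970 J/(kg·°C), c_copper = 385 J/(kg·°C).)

c ≈ 397 J/(kg·°C)

Setting the total heat transfer to zero:
0.296·c·(73.5 − 304) + 0.236·1970·(73.5 − 25.4) + 0.255·385·(73.5 − 25.4) = 0
-68.23 c = -27085
c = -27085/-68.23 ≈ 397 J/(kg·°C)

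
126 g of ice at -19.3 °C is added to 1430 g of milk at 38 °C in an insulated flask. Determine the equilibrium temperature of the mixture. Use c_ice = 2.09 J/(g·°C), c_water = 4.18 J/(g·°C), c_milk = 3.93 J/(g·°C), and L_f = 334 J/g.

T_f ≈ 27.1 °C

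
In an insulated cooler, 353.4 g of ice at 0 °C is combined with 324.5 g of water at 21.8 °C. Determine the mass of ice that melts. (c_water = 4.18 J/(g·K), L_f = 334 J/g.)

m_melted ≈ 88.5 g

Heat available from the water dropping to 0 °C: 324.5·4.18·21.8 = 29570 J.
To melt every bit of ice: 353.4·334 = 118036 J.
That's not enough to melt it all — equilibrium is at 0 °C with ice remaining.
Mass melted = 29570/334 ≈ 88.53 g.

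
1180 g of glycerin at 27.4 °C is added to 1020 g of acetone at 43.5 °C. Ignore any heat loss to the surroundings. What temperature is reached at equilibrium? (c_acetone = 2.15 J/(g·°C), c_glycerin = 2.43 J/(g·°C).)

T_f ≈ 34.4 °C

T_f is the heat-capacity-weighted average of the initial temperatures:
T_f = (2193*43.5 + 2867.4*27.4) / (2193 + 2867.4)
    = 173962 / 5060.4 ≈ 34.38 °C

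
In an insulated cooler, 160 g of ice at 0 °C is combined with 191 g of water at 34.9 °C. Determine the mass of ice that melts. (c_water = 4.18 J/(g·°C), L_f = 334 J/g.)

Cooling the water to 0 °C releases 191·4.18·34.9 = 27863 J.
To melt every bit of ice: 160·334 = 53440 J.
Since 27863 < 53440 J, not all the ice melts; equilibrium is at 0 °C.
m_melted·334 = 27863  ⇒  m_melted ≈ 83.42 g.

m_melted ≈ 83.4 g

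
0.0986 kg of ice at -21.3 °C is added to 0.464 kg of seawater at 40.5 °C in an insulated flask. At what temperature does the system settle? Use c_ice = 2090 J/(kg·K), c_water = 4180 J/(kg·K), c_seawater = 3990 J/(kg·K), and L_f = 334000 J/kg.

T_f ≈ 16.6 °C

Energy balance with sensible and latent terms:
warm ice to 0 °C: 0.0986·2090·(0 − (-21.3)) = 4389.4; melt ice: 0.0986·334000 = 32932; meltwater 0→T: 0.0986·4180·T = 412.15 T; seawater: 1851.4(T − 40.5)
2263.5 T = 74980 − 37322 = 37658
T ≈ 16.64 °C. Since T > 0 °C, the all-ice-melts assumption holds.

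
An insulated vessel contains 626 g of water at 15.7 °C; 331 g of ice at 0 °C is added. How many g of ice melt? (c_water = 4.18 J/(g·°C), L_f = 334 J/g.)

m_melted ≈ 123 g

Cooling the water to 0 °C releases 626×4.18×15.7 = 41082 J.
To melt every bit of ice: 331×334 = 110554 J.
41082 J < 110554 J, so only part of the ice melts and the system sits at 0 °C.
m_melt = 41082 / L_f = 123 g.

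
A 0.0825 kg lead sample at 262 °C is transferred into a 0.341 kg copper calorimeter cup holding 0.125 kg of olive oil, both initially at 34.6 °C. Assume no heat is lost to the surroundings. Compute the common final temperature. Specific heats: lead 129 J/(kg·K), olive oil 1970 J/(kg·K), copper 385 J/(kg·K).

With ΣQ=0 the equilibrium temperature is the m·c-weighted mean:
T_f = (10.64·262 + 246.25·34.6 + 131.28·34.6) / (10.64 + 246.25 + 131.28)
    = 15851 / 388.18 ≈ 40.83 °C

T_f ≈ 40.8 °C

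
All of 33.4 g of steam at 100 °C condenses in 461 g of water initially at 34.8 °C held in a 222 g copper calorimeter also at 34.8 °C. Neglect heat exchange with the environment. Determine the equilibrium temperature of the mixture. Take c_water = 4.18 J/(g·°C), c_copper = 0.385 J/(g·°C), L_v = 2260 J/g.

T_f ≈ 74.1 °C

Conservation of energy gives ΣQ = 0:
condense steam: −33.4·2260 = −75484
  condensate cools 100→T: 33.4·4.18·(T − 100) = 139.61(T − 100)
  water warms: 461·4.18·(T − 34.8) = 1927(T − 34.8)
  cup: 85.47(T − 34.8)
2152.1 T = 75484 + 13961 + 70033 = 159478
T ≈ 74.10 °C, under the boiling point, so the assumption holds.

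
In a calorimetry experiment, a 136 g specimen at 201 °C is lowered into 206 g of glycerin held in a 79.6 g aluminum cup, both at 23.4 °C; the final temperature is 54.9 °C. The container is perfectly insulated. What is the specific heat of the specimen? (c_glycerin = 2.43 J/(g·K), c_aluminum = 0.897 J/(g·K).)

Heat gained plus heat lost sum to zero:
136×c×(54.9 − 201) + 206×2.43×(54.9 − 23.4) + 79.6×0.897×(54.9 − 23.4) = 0
-19870 c = -18017
c = -18017/-19870 ≈ 0.9068 J/(g·K)

c ≈ 0.907 J/(g·K)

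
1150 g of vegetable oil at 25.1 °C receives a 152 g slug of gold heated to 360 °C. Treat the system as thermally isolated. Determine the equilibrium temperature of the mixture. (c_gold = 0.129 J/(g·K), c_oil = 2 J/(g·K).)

T_f ≈ 27.9 °C

Let T be the final temperature. ΣQ_i = 0:
152*0.129*(T − 360) + 1150*2*(T − 25.1) = 0
19.61(T − 360) + 2300(T − 25.1) = 0
(19.61 + 2300) T = 19.61*360 + 2300*25.1
T = 64789 / 2319.6 = 27.9 °C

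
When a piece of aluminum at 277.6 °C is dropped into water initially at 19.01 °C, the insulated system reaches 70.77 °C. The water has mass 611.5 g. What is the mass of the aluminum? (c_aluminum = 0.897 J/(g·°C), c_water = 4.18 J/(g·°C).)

m ≈ 713 g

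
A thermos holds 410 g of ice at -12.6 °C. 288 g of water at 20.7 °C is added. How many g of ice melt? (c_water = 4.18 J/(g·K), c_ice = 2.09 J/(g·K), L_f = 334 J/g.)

Water can give up m c ΔT = 288·4.18·20.7 = 24919 J before reaching 0 °C.
Warming the ice to 0 °C takes 410·2.09·12.6 = 10797 J, leaving 14123 J for melting.
Melting all 410 g of ice would need 410·334 = 136940 J.
That's not enough to melt it all — equilibrium is at 0 °C with ice remaining.
m_melted·334 = 14123  ⇒  m_melted ≈ 42.28 g.

m_melted ≈ 42.3 g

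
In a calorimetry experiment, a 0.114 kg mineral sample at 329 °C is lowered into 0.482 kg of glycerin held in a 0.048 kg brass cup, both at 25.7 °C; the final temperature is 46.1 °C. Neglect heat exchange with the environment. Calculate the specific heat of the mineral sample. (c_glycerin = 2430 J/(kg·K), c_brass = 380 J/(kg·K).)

c ≈ 752 J/(kg·K)

Conservation of energy gives ΣQ = 0:
0.114·c·(46.1 − 329) + 0.482·2430·(46.1 − 25.7) + 0.048·380·(46.1 − 25.7) = 0
-32.25 c = -24266
c = -24266/-32.25 ≈ 752.4 J/(kg·K)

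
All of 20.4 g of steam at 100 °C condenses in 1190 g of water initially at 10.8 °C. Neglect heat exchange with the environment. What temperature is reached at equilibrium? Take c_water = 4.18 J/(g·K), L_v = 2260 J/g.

Heat gained plus heat lost sum to zero:
steam→water at 100 °C releases m L_v = 20.4×2260 = 46104
  condensed water 100 °C→T: 85.27(T − 100)
  original water: 4974.2(T − 10.8)
5059.5 T = 46104 + 8527.2 + 53721 = 108353
T ≈ 21.42 °C — below 100 °C, confirming all the steam condensed.

T_f ≈ 21.4 °C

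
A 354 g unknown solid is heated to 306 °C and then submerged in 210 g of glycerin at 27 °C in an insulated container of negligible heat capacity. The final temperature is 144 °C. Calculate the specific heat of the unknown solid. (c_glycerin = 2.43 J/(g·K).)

c ≈ 1.04 J/(g·K)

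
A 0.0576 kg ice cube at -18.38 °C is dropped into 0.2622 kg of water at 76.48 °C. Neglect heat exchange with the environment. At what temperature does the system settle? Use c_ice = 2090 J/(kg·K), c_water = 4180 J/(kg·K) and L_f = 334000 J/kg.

Net heat exchanged in the isolated system is zero:
warm ice to 0 °C: 0.0576·2090·(0 − (-18.38)) = 2212.7
  latent heat to melt: 0.0576·334000 = 19238
  warm the meltwater: 240.77 T
  water: 1096(T − 76.48)
1336.8 T = 83822 − 21451 = 62371
T ≈ 46.66 °C. Since T > 0 °C, the all-ice-melts assumption holds.

T_f ≈ 46.7 °C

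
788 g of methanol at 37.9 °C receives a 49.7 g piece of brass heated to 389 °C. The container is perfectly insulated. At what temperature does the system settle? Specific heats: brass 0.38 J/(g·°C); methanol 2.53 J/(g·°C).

Let T be the final temperature. ΣQ_i = 0:
49.7×0.38×(T − 389) + 788×2.53×(T − 37.9) = 0
(18.89 + 1993.6) T = 18.89×389 + 1993.6×37.9
T = 82906/2012.5 ≈ 41.19 °C

T_f ≈ 41.2 °C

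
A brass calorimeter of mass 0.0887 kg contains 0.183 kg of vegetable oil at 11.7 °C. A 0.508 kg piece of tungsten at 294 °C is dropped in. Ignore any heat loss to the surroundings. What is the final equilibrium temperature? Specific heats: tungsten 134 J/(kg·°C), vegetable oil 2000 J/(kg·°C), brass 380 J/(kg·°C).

With ΣQ=0 the equilibrium temperature is the m·c-weighted mean:
T_f = (68.07*294 + 366*11.7 + 33.71*11.7) / (68.07 + 366 + 33.71)
    = 24690 / 467.78 ≈ 52.78 °C

T_f ≈ 52.8 °C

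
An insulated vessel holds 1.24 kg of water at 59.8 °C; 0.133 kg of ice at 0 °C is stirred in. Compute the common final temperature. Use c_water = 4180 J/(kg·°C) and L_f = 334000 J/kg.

T_f ≈ 46.3 °C

Energy conservation, ΣQ = 0:
fusion: m_ice L_f = 0.133·334000 = 44422
  warm the meltwater: 555.94 T
  water cools: 1.24·4180·(T − 59.8) = 5183.2(T − 59.8)
5739.1 T = 309955 − 44422 = 265533
T ≈ 46.27 °C. Since T > 0 °C, the all-ice-melts assumption holds.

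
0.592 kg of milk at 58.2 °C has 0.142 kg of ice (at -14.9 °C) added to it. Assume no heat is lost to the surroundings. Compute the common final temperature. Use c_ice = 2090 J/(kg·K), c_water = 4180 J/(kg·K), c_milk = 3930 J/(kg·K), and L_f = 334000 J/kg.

T_f ≈ 28.6 °C

Conservation of energy gives ΣQ = 0:
warm ice to 0 °C: 0.142·2090·(0 − (-14.9)) = 4422
  latent heat to melt: 0.142·334000 = 47428
  warm the meltwater: 593.56 T
  milk cools: 0.592·3930·(T − 58.2) = 2326.6(T − 58.2)
2920.1 T = 135406 − 51850 = 83556
T ≈ 28.61 °C. Since T > 0 °C, the all-ice-melts assumption holds.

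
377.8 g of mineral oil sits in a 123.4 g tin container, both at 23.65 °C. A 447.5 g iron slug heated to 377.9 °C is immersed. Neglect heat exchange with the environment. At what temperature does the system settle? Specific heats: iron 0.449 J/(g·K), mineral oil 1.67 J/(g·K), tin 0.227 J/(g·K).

T_f = Σ m_i c_i T_i / Σ m_i c_i:
T_f = (200.93·377.9 + 630.93·23.65 + 28.01·23.65) / (200.93 + 630.93 + 28.01)
    = 91514 / 859.87 ≈ 106.43 °C

T_f ≈ 106.4 °C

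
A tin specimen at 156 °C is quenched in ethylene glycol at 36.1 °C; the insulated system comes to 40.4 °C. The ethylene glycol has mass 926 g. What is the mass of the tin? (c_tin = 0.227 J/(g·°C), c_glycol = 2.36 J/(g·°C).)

Heat lost by the tin = heat gained by the glycol:
m×0.227×(156 − 40.4) = 926×2.36×(40.4 − 36.1)
26.24 m = 9397  ⇒  m ≈ 358.1 g

m ≈ 358 g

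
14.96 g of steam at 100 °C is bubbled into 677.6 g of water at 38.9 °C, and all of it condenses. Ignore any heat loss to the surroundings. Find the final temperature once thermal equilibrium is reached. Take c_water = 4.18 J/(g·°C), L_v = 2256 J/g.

T_f ≈ 51.9 °C

Net heat exchanged in the isolated system is zero:
condense steam: −14.96·2256 = −33750; condensed water 100 °C→T: 62.53(T − 100); original water: 2832.4(T − 38.9)
2894.9 T = 33750 + 6253.3 + 110179 = 150182
T ≈ 51.88 °C — below 100 °C, confirming all the steam condensed.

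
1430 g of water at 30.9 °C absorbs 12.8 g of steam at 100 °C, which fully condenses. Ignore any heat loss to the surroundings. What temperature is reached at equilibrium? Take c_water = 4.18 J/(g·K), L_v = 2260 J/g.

T_f ≈ 36.3 °C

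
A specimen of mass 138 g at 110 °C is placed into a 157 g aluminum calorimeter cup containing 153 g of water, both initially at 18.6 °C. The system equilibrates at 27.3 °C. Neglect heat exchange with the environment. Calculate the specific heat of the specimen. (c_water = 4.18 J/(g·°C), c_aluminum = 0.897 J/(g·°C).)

c ≈ 0.595 J/(g·°C)

Taking heat into each body as positive, Σ m c ΔT = 0:
138·c·(27.3 − 110) + 153·4.18·(27.3 − 18.6) + 157·0.897·(27.3 − 18.6) = 0
-11413 c = -6789.2
c = -6789.2/-11413 ≈ 0.5949 J/(g·°C)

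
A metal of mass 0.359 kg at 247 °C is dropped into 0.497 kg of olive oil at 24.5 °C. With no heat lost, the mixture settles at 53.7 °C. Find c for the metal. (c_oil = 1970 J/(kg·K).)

c ≈ 412 J/(kg·K)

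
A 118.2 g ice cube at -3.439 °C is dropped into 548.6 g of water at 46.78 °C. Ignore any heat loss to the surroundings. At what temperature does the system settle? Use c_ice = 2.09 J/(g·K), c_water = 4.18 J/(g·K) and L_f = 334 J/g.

Energy conservation, ΣQ = 0:
ice -3.439→0 °C: 118.2·2.09·3.439 = 849.56
  latent heat to melt: 118.2·334 = 39479
  meltwater 0→T: 118.2·4.18·T = 494.08 T
  water cools: 548.6·4.18·(T − 46.78) = 2293.1(T − 46.78)
2787.2 T = 107273 − 40328 = 66945
T ≈ 24.02 °C. Since T > 0 °C, the all-ice-melts assumption holds.

T_f ≈ 24.0 °C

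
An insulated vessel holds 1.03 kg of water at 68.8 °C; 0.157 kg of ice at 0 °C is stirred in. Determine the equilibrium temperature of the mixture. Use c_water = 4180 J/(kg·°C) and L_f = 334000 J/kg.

T_f ≈ 49.1 °C

Net heat exchanged in the isolated system is zero:
fusion: m_ice L_f = 0.157·334000 = 52438
  warm the meltwater: 656.26 T
  water: 4305.4(T − 68.8)
4961.7 T = 296212 − 52438 = 243774
T ≈ 49.13 °C. Since T > 0 °C, the all-ice-melts assumption holds.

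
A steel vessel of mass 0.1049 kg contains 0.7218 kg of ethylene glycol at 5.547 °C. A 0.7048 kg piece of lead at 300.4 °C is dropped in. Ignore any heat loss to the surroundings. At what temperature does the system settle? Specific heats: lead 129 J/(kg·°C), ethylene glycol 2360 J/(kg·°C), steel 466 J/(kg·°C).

Net heat exchanged in the isolated system is zero:
0.7048·129·(T − 300.4) + 0.7218·2360·(T − 5.547) + 0.1049·466·(T − 5.547) = 0
1843.3 T = 37032
T = 37032 / 1843.3 = 20.1 °C

T_f ≈ 20.1 °C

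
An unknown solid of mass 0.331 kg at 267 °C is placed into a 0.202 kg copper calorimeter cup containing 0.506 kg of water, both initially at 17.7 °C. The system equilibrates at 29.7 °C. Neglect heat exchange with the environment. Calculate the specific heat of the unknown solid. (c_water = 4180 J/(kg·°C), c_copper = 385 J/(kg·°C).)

Let T be the final temperature. ΣQ_i = 0:
0.331×c×(29.7 − 267) + 0.506×4180×(29.7 − 17.7) + 0.202×385×(29.7 − 17.7) = 0
-78.55 c = -26314
c = -26314/-78.55 ≈ 335 J/(kg·°C)

c ≈ 335 J/(kg·°C)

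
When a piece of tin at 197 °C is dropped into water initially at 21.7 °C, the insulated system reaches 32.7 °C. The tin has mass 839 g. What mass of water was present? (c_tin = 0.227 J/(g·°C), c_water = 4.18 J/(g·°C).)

Energy conservation, ΣQ = 0:
839·0.227·(32.7 − 197) + m·4.18·(32.7 − 21.7) = 0
45.98 m = 31291
m = 31291/45.98 ≈ 680.5 g

m ≈ 681 g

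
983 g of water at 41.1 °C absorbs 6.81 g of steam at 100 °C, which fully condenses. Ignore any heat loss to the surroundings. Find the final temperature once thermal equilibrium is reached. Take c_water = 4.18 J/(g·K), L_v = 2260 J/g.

Net heat exchanged in the isolated system is zero:
condense steam: −6.81·2260 = −15391
  condensate cools 100→T: 6.81·4.18·(T − 100) = 28.47(T − 100)
  water warms: 983·4.18·(T − 41.1) = 4108.9(T − 41.1)
4137.4 T = 15391 + 2846.6 + 168877 = 187115
T ≈ 45.23 °C (< 100 °C, so full condensation is consistent).

T_f ≈ 45.2 °C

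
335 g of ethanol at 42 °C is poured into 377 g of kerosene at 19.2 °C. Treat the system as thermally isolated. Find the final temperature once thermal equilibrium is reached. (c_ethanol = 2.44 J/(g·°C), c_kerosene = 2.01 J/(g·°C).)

With ΣQ=0 the equilibrium temperature is the m·c-weighted mean:
T_f = (817.4×42 + 757.77×19.2) / (817.4 + 757.77)
    = 48880 / 1575.2 ≈ 31.03 °C

T_f ≈ 31.0 °C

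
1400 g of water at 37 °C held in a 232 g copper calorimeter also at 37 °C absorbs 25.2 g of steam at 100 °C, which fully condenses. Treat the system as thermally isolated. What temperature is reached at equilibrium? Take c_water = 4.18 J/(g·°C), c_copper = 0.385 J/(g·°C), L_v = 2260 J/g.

T_f ≈ 47.5 °C

Net heat exchanged in the isolated system is zero:
latent heat released on condensation: 25.2×2260 = 56952
  condensed water 100 °C→T: 105.34(T − 100)
  original water: 5852(T − 37)
  copper cup: 232×0.385×(T − 37) = 89.32(T − 37)
6046.7 T = 56952 + 10534 + 219829 = 287314
T ≈ 47.52 °C (< 100 °C, so full condensation is consistent).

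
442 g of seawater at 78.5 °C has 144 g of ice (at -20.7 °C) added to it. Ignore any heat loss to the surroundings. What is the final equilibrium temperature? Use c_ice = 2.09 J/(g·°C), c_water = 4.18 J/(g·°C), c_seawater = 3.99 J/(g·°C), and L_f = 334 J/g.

T_f ≈ 35.6 °C

Energy balance with sensible and latent terms:
warm ice to 0 °C: 144×2.09×(0 − (-20.7)) = 6229.9
  fusion: m_ice L_f = 144×334 = 48096
  warm the meltwater: 601.92 T
  seawater cools: 442×3.99×(T − 78.5) = 1763.6(T − 78.5)
2365.5 T = 138441 − 54326 = 84115
T ≈ 35.56 °C (positive, so assuming full melt was valid).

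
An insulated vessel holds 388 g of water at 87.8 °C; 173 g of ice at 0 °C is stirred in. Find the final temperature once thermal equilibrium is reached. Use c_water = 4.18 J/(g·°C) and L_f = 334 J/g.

T_f ≈ 36.1 °C

Energy balance with sensible and latent terms:
latent heat to melt: 173·334 = 57782
  meltwater 0→T: 173·4.18·T = 723.14 T
  water cools: 388·4.18·(T − 87.8) = 1621.8(T − 87.8)
2345 T = 142398 − 57782 = 84616
T ≈ 36.08 °C (positive, so assuming full melt was valid).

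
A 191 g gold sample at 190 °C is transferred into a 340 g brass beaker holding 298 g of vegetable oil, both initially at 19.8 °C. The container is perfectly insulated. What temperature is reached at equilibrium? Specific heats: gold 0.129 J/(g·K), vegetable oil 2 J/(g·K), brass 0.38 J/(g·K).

T_f ≈ 25.4 °C

Net heat exchanged in the isolated system is zero:
191·0.129·(T − 190) + 298·2·(T − 19.8) + 340·0.38·(T − 19.8) = 0
(24.64 + 596 + 129.2) T = 24.64·190 + 596·19.8 + 129.2·19.8
T ≈ 25.39 °C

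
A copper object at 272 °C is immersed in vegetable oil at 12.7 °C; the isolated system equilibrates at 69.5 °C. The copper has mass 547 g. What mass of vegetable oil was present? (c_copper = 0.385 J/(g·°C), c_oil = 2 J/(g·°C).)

m ≈ 375 g

|Q_copper| = |Q_oil|:
547×0.385×(272 − 69.5) = m×2×(69.5 − 12.7)
113.6 m = 42645  ⇒  m ≈ 375.4 g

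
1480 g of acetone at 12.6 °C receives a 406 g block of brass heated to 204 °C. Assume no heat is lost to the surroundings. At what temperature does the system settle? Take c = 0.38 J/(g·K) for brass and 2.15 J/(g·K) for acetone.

T_f ≈ 21.5 °C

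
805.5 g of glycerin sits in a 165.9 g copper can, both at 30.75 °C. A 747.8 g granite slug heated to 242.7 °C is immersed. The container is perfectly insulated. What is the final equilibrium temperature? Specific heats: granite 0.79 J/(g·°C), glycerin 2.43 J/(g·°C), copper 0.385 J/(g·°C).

Energy conservation, ΣQ = 0:
747.8×0.79×(T − 242.7) + 805.5×2.43×(T − 30.75) + 165.9×0.385×(T − 30.75) = 0
2612 T = 205531
T = 205531/2612 ≈ 78.69 °C

T_f ≈ 78.7 °C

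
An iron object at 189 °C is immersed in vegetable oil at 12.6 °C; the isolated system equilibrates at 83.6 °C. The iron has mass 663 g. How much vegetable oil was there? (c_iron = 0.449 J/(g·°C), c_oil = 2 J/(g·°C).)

m ≈ 221 g

Energy conservation, ΣQ = 0:
663·0.449·(83.6 − 189) + m·2·(83.6 − 12.6) = 0
142 m = 31376
m = 31376/142 ≈ 221 g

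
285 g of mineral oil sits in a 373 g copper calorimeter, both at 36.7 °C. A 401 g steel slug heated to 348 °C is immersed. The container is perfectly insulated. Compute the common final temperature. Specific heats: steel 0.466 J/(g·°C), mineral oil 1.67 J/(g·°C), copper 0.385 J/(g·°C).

Net heat exchanged in the isolated system is zero:
401*0.466*(T − 348) + 285*1.67*(T − 36.7) + 373*0.385*(T − 36.7) = 0
186.87(T − 348) + 475.95(T − 36.7) + 143.6(T − 36.7) = 0
806.42 T = 87767
T ≈ 108.84 °C

T_f ≈ 108.8 °C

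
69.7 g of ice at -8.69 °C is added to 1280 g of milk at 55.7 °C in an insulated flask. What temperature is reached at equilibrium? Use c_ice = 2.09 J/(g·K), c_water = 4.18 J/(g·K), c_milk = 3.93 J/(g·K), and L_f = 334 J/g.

T_f ≈ 48.0 °C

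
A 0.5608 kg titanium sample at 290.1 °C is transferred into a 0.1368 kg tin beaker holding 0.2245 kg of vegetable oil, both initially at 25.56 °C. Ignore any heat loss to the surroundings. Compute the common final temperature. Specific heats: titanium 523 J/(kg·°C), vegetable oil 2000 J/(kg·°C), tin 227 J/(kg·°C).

T_f ≈ 125.9 °C

With ΣQ=0 the equilibrium temperature is the m·c-weighted mean:
T_f = (293.3·290.1 + 449·25.56 + 31.05·25.56) / (293.3 + 449 + 31.05)
    = 97356 / 773.35 ≈ 125.89 °C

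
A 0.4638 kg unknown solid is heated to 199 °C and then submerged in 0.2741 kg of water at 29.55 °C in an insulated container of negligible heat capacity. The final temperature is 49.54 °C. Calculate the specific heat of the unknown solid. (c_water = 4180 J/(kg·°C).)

c ≈ 330 J/(kg·°C)

Heat lost by the unknown solid = heat gained by the water:
0.4638·c·(199 − 49.54) = 0.2741·4180·(49.54 − 29.55)
69.32 c = 22903  ⇒  c ≈ 330.4 J/(kg·°C)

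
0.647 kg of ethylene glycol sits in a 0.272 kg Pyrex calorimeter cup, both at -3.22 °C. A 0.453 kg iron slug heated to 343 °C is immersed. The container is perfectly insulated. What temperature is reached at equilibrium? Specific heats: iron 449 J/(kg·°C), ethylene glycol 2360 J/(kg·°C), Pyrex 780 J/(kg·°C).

Energy conservation, ΣQ = 0:
0.453*449*(T − 343) + 0.647*2360*(T − (-3.22)) + 0.272*780*(T − (-3.22)) = 0
203.4(T − 343) + 1526.9(T − (-3.22)) + 212.16(T − (-3.22)) = 0
1942.5 T = 64165
T = 64165 / 1942.5 = 33 °C

T_f ≈ 33.0 °C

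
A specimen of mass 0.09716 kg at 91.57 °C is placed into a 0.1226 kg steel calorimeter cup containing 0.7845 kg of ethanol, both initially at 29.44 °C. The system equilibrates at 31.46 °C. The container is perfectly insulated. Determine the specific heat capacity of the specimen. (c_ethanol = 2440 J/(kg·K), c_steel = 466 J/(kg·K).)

c ≈ 682 J/(kg·K)

Heat gained plus heat lost sum to zero:
0.09716×c×(31.46 − 91.57) + 0.7845×2440×(31.46 − 29.44) + 0.1226×466×(31.46 − 29.44) = 0
-5.84 c = -3982
c = -3982/-5.84 ≈ 681.8 J/(kg·K)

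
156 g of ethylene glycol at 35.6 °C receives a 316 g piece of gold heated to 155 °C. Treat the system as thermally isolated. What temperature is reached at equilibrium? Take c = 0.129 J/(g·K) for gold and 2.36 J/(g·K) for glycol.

Energy conservation, ΣQ = 0:
316×0.129×(T − 155) + 156×2.36×(T − 35.6) = 0
40.76(T − 155) + 368.16(T − 35.6) = 0
408.92 T = 19425
T = 19425/408.92 ≈ 47.50 °C

T_f ≈ 47.5 °C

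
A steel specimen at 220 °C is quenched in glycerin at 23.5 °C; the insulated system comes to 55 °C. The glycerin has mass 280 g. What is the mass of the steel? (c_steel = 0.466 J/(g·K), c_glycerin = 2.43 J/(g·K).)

m ≈ 279 g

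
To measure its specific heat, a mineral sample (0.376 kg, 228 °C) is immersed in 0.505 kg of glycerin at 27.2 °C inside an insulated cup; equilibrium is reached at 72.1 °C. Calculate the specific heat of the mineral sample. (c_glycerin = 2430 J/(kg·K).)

m_s c (T_s − T_f) = m_glycerin c_glycerin (T_f − T_0):
0.376×c×(228 − 72.1) = 0.505×2430×(72.1 − 27.2)
58.62 c = 55099  ⇒  c ≈ 940 J/(kg·K)

c ≈ 940 J/(kg·K)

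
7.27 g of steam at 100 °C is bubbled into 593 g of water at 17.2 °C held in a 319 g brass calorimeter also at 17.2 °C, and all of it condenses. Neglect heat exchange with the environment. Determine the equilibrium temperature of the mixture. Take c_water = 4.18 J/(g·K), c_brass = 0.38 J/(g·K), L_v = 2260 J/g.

T_f ≈ 24.4 °C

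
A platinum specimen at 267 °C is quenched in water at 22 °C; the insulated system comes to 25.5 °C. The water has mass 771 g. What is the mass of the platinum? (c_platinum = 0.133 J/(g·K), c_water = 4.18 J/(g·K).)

m ≈ 351 g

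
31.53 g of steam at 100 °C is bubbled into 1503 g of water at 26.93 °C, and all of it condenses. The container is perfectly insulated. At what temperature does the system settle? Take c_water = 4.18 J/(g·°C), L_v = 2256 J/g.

T_f ≈ 39.5 °C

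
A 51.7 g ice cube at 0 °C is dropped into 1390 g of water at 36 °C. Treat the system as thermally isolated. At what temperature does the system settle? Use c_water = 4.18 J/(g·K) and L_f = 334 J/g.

T_f ≈ 31.8 °C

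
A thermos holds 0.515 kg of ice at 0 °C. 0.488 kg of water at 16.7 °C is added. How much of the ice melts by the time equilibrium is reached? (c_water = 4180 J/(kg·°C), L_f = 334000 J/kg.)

m_melted ≈ 0.102 kg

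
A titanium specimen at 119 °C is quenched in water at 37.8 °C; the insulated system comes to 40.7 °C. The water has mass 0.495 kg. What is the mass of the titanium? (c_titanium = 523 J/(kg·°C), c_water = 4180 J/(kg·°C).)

Heat lost by the titanium = heat gained by the water:
m×523×(119 − 40.7) = 0.495×4180×(40.7 − 37.8)
40951 m = 6000.4  ⇒  m ≈ 0.1465 kg

m ≈ 0.147 kg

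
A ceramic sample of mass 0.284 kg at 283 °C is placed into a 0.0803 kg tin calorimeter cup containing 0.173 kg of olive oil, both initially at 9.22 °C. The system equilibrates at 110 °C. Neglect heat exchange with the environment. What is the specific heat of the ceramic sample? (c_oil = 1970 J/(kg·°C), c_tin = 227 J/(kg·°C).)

c ≈ 736 J/(kg·°C)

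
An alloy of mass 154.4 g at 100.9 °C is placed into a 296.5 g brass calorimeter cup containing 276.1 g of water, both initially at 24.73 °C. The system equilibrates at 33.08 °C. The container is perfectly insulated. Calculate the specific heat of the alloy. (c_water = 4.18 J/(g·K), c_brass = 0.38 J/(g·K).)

c ≈ 1.01 J/(g·K)

Net heat exchanged in the isolated system is zero:
154.4×c×(33.08 − 100.9) + 276.1×4.18×(33.08 − 24.73) + 296.5×0.38×(33.08 − 24.73) = 0
-10471 c = -10578
c = -10578/-10471 ≈ 1.01 J/(g·K)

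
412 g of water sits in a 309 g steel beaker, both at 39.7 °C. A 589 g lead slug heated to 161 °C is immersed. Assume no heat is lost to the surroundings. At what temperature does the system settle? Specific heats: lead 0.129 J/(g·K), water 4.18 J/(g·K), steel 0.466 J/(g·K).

Net heat exchanged in the isolated system is zero:
589×0.129×(T − 161) + 412×4.18×(T − 39.7) + 309×0.466×(T − 39.7) = 0
1942.1 T = 86319
T = 86319/1942.1 ≈ 44.45 °C

T_f ≈ 44.4 °C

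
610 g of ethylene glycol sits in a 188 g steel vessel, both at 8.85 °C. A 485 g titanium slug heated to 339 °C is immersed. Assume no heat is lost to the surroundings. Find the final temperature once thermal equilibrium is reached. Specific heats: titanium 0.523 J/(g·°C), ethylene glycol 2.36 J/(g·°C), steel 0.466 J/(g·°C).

Heat gained plus heat lost sum to zero:
485×0.523×(T − 339) + 610×2.36×(T − 8.85) + 188×0.466×(T − 8.85) = 0
253.66(T − 339) + 1439.6(T − 8.85) + 87.61(T − 8.85) = 0
(253.66 + 1439.6 + 87.61) T = 253.66×339 + 1439.6×8.85 + 87.61×8.85
T ≈ 55.87 °C

T_f ≈ 55.9 °C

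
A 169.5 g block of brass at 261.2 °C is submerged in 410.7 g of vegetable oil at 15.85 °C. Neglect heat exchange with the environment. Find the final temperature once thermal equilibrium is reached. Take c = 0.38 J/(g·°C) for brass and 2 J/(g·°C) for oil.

T_f ≈ 33.7 °C

Heat gained plus heat lost sum to zero:
169.5×0.38×(T − 261.2) + 410.7×2×(T − 15.85) = 0
64.41(T − 261.2) + 821.4(T − 15.85) = 0
(64.41 + 821.4) T = 64.41×261.2 + 821.4×15.85
T ≈ 33.69 °C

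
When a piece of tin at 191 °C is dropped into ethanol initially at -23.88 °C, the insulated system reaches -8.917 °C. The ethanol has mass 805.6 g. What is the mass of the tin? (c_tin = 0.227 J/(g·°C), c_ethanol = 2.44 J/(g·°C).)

m ≈ 648 g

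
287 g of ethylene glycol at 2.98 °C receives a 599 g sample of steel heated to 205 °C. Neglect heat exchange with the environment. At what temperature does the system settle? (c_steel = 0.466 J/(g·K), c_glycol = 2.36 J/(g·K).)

Heat gained plus heat lost sum to zero:
599*0.466*(T − 205) + 287*2.36*(T − 2.98) = 0
279.13(T − 205) + 677.32(T − 2.98) = 0
956.45 T = 59241
T ≈ 61.94 °C

T_f ≈ 61.9 °C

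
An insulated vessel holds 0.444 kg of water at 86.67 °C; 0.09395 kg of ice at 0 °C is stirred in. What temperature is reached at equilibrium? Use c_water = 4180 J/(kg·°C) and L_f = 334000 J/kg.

Sum of m c ΔT and latent-heat terms is zero:
melt ice: 0.09395·334000 = 31379; meltwater 0→T: 0.09395·4180·T = 392.71 T; water cools: 0.444·4180·(T − 86.67) = 1855.9(T − 86.67)
2248.6 T = 160853 − 31379 = 129473
T ≈ 57.58 °C (positive, so assuming full melt was valid).

T_f ≈ 57.6 °C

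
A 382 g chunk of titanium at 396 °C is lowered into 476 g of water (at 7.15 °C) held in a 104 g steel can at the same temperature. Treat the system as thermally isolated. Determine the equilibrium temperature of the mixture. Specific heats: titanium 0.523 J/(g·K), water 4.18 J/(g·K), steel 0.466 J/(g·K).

T_f ≈ 41.9 °C

Energy conservation, ΣQ = 0:
382*0.523*(T − 396) + 476*4.18*(T − 7.15) + 104*0.466*(T − 7.15) = 0
(199.79 + 1989.7 + 48.46) T = 199.79*396 + 1989.7*7.15 + 48.46*7.15
T = 93688/2237.9 ≈ 41.86 °C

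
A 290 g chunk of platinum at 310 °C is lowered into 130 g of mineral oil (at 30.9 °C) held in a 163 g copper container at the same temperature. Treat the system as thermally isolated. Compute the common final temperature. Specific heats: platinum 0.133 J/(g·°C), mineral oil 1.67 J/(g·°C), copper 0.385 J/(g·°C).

T_f = Σ m_i c_i T_i / Σ m_i c_i:
T_f = (38.57*310 + 217.1*30.9 + 62.76*30.9) / (38.57 + 217.1 + 62.76)
    = 20604 / 318.43 ≈ 64.71 °C

T_f ≈ 64.7 °C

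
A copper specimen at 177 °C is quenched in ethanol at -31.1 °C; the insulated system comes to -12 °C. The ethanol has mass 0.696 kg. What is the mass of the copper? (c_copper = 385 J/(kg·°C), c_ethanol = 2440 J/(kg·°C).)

m ≈ 0.446 kg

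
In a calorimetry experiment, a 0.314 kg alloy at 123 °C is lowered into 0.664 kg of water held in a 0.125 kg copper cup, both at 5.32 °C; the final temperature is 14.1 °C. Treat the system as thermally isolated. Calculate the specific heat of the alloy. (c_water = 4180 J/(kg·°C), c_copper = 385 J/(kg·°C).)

c ≈ 725 J/(kg·°C)

Heat gained plus heat lost sum to zero:
0.314×c×(14.1 − 123) + 0.664×4180×(14.1 − 5.32) + 0.125×385×(14.1 − 5.32) = 0
-34.19 c = -24792
c = -24792/-34.19 ≈ 725 J/(kg·°C)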